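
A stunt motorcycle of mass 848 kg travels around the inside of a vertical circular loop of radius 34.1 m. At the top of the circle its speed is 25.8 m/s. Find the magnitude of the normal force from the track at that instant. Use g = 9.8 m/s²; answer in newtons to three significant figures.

8240 N

At the top, both N and the weight mg point inward (toward the centre), so N + mg = mv²/r.
N = m(v²/r − g) = 848 × ((25.8)²/34.1 − 9.8) = 848 × (19.52 − 9.8) = 848 × 9.720 = 8243 N.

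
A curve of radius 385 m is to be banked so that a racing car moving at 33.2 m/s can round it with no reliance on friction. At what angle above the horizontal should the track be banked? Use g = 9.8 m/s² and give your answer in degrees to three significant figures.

For a frictionless banked turn: horizontally N sinθ = mv²/r and vertically N cosθ = mg.
Dividing: tanθ = v²/(r g) = (33.2)²/(385 × 9.8) = 1102/3773 = 0.2921.
θ = arctan(0.2921) = 16.29°.

16.3°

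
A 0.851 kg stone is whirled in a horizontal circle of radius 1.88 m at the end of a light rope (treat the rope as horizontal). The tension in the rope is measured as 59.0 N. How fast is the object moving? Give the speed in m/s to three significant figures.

11.4 m/s

T = m v²/r ⇒ v = √(T r / m) = √(59.0 × 1.88 / 0.851) = √130.3 = 11.42 m/s.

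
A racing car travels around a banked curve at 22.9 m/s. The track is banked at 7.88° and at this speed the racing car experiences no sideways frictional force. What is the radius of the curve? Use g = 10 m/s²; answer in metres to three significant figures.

379 m

Frictionless banking: tanθ = v²/(rg), so r = v²/(g tanθ).
r = (22.9)²/(10.0 × tan 7.88°) = 524.4/(10.0 × 0.1384) = 524.4/1.384 = 378.9 m.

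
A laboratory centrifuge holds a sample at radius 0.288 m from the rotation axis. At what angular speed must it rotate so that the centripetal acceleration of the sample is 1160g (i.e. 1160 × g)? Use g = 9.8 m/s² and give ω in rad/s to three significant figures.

199 rad/s

Centripetal acceleration a_c = ω²r. Setting ω²r = 1160g:
ω = √(1160g / r) = √(1160 × 9.8 / 0.288) = √39470 = 198.7 rad/s.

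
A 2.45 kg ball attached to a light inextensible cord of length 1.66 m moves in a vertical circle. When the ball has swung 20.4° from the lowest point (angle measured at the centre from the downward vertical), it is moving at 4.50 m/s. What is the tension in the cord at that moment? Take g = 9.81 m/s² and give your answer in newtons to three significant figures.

52.4 N

Take the radial direction toward the centre of the circle as positive. The component of the weight along the string toward the centre is −mg cos φ (φ measured from the bottom), so Newton's second law along the string gives T − mg cos φ = m v²/r.
cos 20.4° = 0.9373, so T = m(v²/r + g cos φ) = 2.45 × ((4.50)²/1.66 + 9.81 × 0.9373) = 2.45 × (12.20 + (9.195)) = 2.45 × 21.39 = 52.41 N.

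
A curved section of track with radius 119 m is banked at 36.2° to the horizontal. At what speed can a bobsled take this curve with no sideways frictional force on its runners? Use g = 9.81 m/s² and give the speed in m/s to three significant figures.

29.2 m/s

On a frictionless banked curve, N sinθ = mv²/r and N cosθ = mg, so tanθ = v²/(rg).
v = √(r g tanθ) = √(119 × 9.81 × tan 36.2°) = √(119 × 9.81 × 0.7319) = √854.4 = 29.23 m/s.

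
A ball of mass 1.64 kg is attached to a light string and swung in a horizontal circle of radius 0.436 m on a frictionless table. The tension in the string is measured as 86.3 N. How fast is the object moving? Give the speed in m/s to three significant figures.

4.79 m/s

T = m v²/r ⇒ v = √(T r / m) = √(86.3 × 0.436 / 1.64) = √22.94 = 4.790 m/s.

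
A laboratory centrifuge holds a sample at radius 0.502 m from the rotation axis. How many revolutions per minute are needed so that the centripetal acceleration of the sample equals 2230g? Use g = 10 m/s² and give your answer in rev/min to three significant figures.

Require ω²r = 2230g, so ω = √(2230 × 10.0/0.502) = 210.8 rad/s.
In rev/min: ω × 60/(2π) = 210.8 × 60/(2π) = 2013 rev/min.

2010 rev/min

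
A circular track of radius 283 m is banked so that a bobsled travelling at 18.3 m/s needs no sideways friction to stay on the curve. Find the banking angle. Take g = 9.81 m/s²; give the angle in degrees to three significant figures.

For a frictionless banked turn: horizontally N sinθ = mv²/r and vertically N cosθ = mg.
Dividing: tanθ = v²/(r g) = (18.3)²/(283 × 9.81) = 334.9/2776 = 0.1206.
θ = arctan(0.1206) = 6.878°.

6.88°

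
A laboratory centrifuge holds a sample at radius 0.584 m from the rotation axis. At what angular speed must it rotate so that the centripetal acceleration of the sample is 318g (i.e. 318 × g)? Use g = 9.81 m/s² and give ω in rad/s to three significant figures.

73.1 rad/s

Centripetal acceleration a_c = ω²r. Setting ω²r = 318g:
ω = √(318g / r) = √(318 × 9.81 / 0.584) = √5342 = 73.09 rad/s.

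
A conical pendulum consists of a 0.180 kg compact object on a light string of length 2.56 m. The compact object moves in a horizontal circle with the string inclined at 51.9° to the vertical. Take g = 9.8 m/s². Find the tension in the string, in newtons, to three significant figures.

Vertically the bob has no acceleration, so T cosθ = mg.
T = mg/cosθ = 0.180 × 9.8 / cos 51.9° = 1.764/0.6170 = 2.859 N.

2.86 N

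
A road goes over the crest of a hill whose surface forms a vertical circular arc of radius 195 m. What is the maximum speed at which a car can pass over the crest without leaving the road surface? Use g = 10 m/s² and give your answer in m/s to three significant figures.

At the crest the centre of the circle is below the car, so the net downward (centripetal) force is mg − N = mv²/r.
The car leaves the road when N → 0, giving v_max = √(g r) = √(10.0 × 195) = 44.16 m/s.

44.2 m/s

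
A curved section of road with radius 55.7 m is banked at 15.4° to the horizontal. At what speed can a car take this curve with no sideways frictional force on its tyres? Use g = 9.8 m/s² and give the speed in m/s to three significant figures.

12.3 m/s

On a frictionless banked curve, N sinθ = mv²/r and N cosθ = mg, so tanθ = v²/(rg).
v = √(r g tanθ) = √(55.7 × 9.8 × tan 15.4°) = √(55.7 × 9.8 × 0.2754) = √150.4 = 12.26 m/s.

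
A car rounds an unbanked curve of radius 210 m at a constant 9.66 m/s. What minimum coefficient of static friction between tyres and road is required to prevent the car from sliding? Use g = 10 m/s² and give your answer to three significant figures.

Friction provides the centripetal force: μ_s m g = m v²/r, so μ_s = v²/(g r) = (9.660)²/(10.0 × 210) = 93.32/2100 = 0.04444.

0.0444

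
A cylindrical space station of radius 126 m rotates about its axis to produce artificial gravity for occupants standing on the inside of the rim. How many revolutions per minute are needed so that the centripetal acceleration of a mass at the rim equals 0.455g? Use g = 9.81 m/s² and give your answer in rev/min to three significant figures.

Require ω²r = 0.455g, so ω = √(0.455 × 9.81/126) = 0.1882 rad/s.
In rev/min: ω × 60/(2π) = 0.1882 × 60/(2π) = 1.797 rev/min.

1.80 rev/min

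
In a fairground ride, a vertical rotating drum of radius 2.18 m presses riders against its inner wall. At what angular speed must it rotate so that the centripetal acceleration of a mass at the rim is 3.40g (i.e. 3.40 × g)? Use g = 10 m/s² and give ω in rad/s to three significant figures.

Centripetal acceleration a_c = ω²r. Setting ω²r = 3.40g:
ω = √(3.40g / r) = √(3.40 × 10.0 / 2.18) = √15.60 = 3.949 rad/s.

3.95 rad/s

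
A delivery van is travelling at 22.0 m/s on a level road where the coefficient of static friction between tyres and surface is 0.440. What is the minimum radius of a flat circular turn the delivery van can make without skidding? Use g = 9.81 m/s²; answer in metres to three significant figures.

At the limit, μ_s m g = m v²/r, so r_min = v²/(μ_s g) = (22.0)²/(0.440 × 9.81) = 484.0/4.316 = 112.1 m.

112 m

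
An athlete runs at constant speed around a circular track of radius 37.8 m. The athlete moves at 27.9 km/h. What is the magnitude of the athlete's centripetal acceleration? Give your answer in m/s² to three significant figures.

v = 27.9 km/h = 27.9/3.6 = 7.750 m/s.
a_c = v²/r = (7.750)²/37.8 = 60.06/37.8 = 1.589 m/s².

1.59 m/s²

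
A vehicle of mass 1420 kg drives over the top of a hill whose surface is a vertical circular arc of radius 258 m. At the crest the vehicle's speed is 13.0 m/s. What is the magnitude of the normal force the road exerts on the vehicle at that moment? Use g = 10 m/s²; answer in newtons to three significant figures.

At the crest the centripetal acceleration points downward (toward the centre of the arc), so mg − N = mv²/r.
N = m(g − v²/r) = 1420 × (10.0 − (13.0)²/258) = 1420 × (10.0 − 0.6550) = 1420 × 9.345 = 13270 N.

13300 N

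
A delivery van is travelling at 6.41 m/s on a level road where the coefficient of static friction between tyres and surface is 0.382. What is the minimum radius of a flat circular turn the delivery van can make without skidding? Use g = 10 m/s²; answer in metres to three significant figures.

10.8 m

At the limit, μ_s m g = m v²/r, so r_min = v²/(μ_s g) = (6.41)²/(0.382 × 10.0) = 41.09/3.820 = 10.76 m.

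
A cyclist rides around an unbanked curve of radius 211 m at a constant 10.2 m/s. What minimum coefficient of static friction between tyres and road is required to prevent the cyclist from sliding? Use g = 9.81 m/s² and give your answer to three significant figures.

Friction provides the centripetal force: μ_s m g = m v²/r, so μ_s = v²/(g r) = (10.20)²/(9.81 × 211) = 104.0/2070 = 0.05026.

0.0503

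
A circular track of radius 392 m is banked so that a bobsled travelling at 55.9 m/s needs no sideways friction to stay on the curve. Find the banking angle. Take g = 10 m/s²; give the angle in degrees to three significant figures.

38.6°

With no friction, the horizontal component of the normal force provides the centripetal force: N sinθ = mv²/r, while N cosθ = mg vertically.
Dividing: tanθ = v²/(r g) = (55.9)²/(392 × 10.0) = 3125/3920 = 0.7971.
θ = arctan(0.7971) = 38.56°.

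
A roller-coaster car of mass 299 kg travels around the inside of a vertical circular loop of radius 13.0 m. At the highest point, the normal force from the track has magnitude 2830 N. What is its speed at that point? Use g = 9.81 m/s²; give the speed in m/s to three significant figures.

At the top, N + mg = mv²/r, so v = √(r(N/m + g)) = √(13.0 × (2830/299 + 9.81)) = √(13.0 × 19.27) = √250.6 = 15.83 m/s.

15.8 m/s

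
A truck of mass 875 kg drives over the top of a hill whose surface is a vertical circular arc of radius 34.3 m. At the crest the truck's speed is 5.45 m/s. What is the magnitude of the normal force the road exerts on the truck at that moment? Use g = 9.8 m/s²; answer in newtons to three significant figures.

7820 N

At the crest the centripetal acceleration points downward (toward the centre of the arc), so mg − N = mv²/r.
N = m(g − v²/r) = 875 × (9.8 − (5.45)²/34.3) = 875 × (9.8 − 0.8660) = 875 × 8.934 = 7817 N.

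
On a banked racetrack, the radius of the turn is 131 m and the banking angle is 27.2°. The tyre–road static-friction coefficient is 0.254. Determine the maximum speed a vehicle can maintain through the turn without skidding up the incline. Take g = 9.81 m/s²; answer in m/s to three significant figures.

33.7 m/s

At the maximum speed, friction acts down the slope at its limiting value f = μN. Radially (horizontal, toward centre): N sinθ + μN cosθ = mv²/r. Vertically: N cosθ − μN sinθ = mg.
Dividing: v² = r g (sinθ + μcosθ)/(cosθ − μsinθ).
sinθ + μcosθ = 0.4571 + 0.254×0.8894 = 0.6830; cosθ − μsinθ = 0.8894 − 0.254×0.4571 = 0.7733.
v² = 131 × 9.81 × 0.6830/0.7733 = 1135 m²/s², so v = 33.69 m/s.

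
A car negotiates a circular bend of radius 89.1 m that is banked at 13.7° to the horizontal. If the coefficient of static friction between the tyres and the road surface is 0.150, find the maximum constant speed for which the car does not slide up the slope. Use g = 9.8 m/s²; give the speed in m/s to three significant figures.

18.9 m/s

At the maximum speed, friction acts down the slope at its limiting value f = μN. Radially (horizontal, toward centre): N sinθ + μN cosθ = mv²/r. Vertically: N cosθ − μN sinθ = mg.
Dividing: v² = r g (sinθ + μcosθ)/(cosθ − μsinθ).
sinθ + μcosθ = 0.2368 + 0.150×0.9715 = 0.3826; cosθ − μsinθ = 0.9715 − 0.150×0.2368 = 0.9360.
v² = 89.1 × 9.8 × 0.3826/0.9360 = 356.9 m²/s², so v = 18.89 m/s.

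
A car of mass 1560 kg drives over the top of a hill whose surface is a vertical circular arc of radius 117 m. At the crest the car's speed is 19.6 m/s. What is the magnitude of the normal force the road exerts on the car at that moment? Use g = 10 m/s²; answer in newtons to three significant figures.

At the crest the centripetal acceleration points downward (toward the centre of the arc), so mg − N = mv²/r.
N = m(g − v²/r) = 1560 × (10.0 − (19.6)²/117) = 1560 × (10.0 − 3.283) = 1560 × 6.717 = 10480 N.

10500 N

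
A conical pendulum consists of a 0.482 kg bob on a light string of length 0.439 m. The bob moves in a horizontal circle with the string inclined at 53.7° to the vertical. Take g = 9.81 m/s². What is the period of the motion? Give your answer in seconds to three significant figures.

r = L sinθ = 0.3538 m. From T sinθ = mω²r and T cosθ = mg: tanθ = ω²r/g, so ω² = g tanθ / r = g/(L cosθ).
ω = √(g/(L cosθ)) = √(9.81/(0.439 × 0.5920)) = √37.75 = 6.144 rad/s.
Period = 2π/ω = 1.023 s.

1.02 s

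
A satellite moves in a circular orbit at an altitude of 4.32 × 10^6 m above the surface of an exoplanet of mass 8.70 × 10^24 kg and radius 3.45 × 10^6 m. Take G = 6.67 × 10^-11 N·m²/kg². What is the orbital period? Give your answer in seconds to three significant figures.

5650 s

r = R + h = 3.45 × 10^6 + 4.32 × 10^6 = 7.770 × 10^6 m. Gravity provides the centripetal force: G M m / r² = m v² / r ⇒ v = √(GM/r) = 8642 m/s.
T = 2πr/v = 2π × 7.770 × 10^6 / 8642 = 5649 s.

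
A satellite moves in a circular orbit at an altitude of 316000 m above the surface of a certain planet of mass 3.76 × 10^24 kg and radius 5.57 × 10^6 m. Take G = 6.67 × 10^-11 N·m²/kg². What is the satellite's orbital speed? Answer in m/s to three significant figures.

Orbital radius r = R + h = 5.57 × 10^6 + 316000 = 5.886 × 10^6 m.
Gravity supplies the centripetal force: G M m / r² = m v² / r, so v = √(GM/r).
v = √(6.67 × 10^-11 × 3.76 × 10^24 / 5.886 × 10^6) = √(4.261 × 10^7) = 6527 m/s.

6530 m/s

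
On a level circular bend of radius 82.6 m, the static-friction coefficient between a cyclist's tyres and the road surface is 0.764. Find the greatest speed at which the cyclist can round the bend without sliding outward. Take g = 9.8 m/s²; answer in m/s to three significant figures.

The only inward force on a level bend is static friction, so at the limit f_s = μ_s N = μ_s m g = m v²/r.
Mass cancels: v_max = √(μ_s g r) = √(0.764 × 9.8 × 82.6) = √618.4 = 24.87 m/s.

24.9 m/s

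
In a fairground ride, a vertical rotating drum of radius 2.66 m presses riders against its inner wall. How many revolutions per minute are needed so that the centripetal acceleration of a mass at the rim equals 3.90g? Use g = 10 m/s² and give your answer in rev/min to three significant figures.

Require ω²r = 3.90g, so ω = √(3.90 × 10.0/2.66) = 3.829 rad/s.
In rev/min: ω × 60/(2π) = 3.829 × 60/(2π) = 36.56 rev/min.

36.6 rev/min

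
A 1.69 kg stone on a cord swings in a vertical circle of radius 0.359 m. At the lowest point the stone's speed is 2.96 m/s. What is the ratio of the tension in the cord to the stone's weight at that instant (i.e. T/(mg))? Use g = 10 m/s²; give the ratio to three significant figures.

3.44

At the bottom, T − mg = mv²/r, so T = m(v²/r + g) and T/(mg) = v²/(rg) + 1 = (2.96)²/(0.359 × 10.0) + 1 = 2.441 + 1 = 3.441.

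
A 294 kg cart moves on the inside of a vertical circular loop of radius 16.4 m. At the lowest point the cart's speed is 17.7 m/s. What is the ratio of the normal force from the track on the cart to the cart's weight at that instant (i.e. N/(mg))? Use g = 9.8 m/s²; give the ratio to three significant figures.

2.95

At the bottom, N − mg = mv²/r, so N = m(v²/r + g) and N/(mg) = v²/(rg) + 1 = (17.7)²/(16.4 × 9.8) + 1 = 1.949 + 1 = 2.949.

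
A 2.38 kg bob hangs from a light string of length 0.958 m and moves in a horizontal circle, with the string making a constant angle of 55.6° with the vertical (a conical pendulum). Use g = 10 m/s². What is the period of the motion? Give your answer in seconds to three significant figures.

1.46 s

r = L sinθ = 0.7905 m. From T sinθ = mω²r and T cosθ = mg: tanθ = ω²r/g, so ω² = g tanθ / r = g/(L cosθ).
ω = √(g/(L cosθ)) = √(10.0/(0.958 × 0.5650)) = √18.48 = 4.298 rad/s.
Period = 2π/ω = 1.462 s.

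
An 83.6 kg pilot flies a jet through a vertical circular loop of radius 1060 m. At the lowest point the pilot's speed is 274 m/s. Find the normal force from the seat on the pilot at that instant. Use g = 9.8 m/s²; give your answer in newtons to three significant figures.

6740 N

At the lowest point, N points up (toward the centre) and the weight mg points down (away from the centre), so the net inward force is N − mg = mv²/r.
N = m(v²/r + g) = 83.6 × ((274)²/1060 + 9.8) = 83.6 × (70.83 + 9.8) = 83.6 × 80.63 = 6740 N.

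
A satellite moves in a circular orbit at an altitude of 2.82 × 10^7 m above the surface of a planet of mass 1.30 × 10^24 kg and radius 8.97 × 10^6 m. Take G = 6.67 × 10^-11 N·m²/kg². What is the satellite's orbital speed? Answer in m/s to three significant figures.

Orbital radius r = R + h = 8.97 × 10^6 + 2.82 × 10^7 = 3.717 × 10^7 m.
Gravity supplies the centripetal force: G M m / r² = m v² / r, so v = √(GM/r).
v = √(6.67 × 10^-11 × 1.30 × 10^24 / 3.717 × 10^7) = √(2.333 × 10^6) = 1527 m/s.

1530 m/s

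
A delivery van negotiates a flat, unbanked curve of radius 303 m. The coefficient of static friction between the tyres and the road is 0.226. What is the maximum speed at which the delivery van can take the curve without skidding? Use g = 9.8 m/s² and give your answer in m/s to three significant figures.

25.9 m/s

On a flat curve, static friction is the only horizontal force, so it must supply the full centripetal force: μ_s m g = m v²/r.
Mass cancels: v_max = √(μ_s g r) = √(0.226 × 9.8 × 303) = √671.1 = 25.91 m/s.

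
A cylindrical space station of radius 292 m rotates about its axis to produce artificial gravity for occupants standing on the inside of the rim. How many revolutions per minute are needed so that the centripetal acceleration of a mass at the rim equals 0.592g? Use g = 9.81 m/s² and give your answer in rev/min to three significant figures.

1.35 rev/min

Require ω²r = 0.592g, so ω = √(0.592 × 9.81/292) = 0.1410 rad/s.
In rev/min: ω × 60/(2π) = 0.1410 × 60/(2π) = 1.347 rev/min.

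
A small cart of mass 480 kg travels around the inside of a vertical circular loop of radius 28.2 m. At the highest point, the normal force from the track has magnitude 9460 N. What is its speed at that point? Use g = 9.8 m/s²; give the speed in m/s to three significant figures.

At the top, N + mg = mv²/r, so v = √(r(N/m + g)) = √(28.2 × (9460/480 + 9.8)) = √(28.2 × 29.51) = √832.1 = 28.85 m/s.

28.8 m/s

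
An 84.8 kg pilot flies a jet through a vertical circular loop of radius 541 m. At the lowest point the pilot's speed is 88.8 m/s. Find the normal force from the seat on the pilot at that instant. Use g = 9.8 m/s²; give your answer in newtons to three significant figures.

At the lowest point, N points up (toward the centre) and the weight mg points down (away from the centre), so the net inward force is N − mg = mv²/r.
N = m(v²/r + g) = 84.8 × ((88.8)²/541 + 9.8) = 84.8 × (14.58 + 9.8) = 84.8 × 24.38 = 2067 N.

2070 N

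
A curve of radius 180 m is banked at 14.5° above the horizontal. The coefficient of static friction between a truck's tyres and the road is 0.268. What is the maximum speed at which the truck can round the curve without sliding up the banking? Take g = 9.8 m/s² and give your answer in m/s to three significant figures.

31.6 m/s

At the maximum speed, friction acts down the slope at its limiting value f = μN. Radially (horizontal, toward centre): N sinθ + μN cosθ = mv²/r. Vertically: N cosθ − μN sinθ = mg.
Dividing: v² = r g (sinθ + μcosθ)/(cosθ − μsinθ).
sinθ + μcosθ = 0.2504 + 0.268×0.9681 = 0.5098; cosθ − μsinθ = 0.9681 − 0.268×0.2504 = 0.9010.
v² = 180 × 9.8 × 0.5098/0.9010 = 998.1 m²/s², so v = 31.59 m/s.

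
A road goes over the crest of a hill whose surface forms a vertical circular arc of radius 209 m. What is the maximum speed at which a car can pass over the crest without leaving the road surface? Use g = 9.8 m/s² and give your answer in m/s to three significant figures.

45.3 m/s

At the crest the centre of the circle is below the car, so the net downward (centripetal) force is mg − N = mv²/r.
The car leaves the road when N → 0, giving v_max = √(g r) = √(9.8 × 209) = 45.26 m/s.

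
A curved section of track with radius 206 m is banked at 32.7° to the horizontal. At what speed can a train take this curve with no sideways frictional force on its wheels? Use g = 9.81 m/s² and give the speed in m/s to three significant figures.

36.0 m/s

On a frictionless banked curve, N sinθ = mv²/r and N cosθ = mg, so tanθ = v²/(rg).
v = √(r g tanθ) = √(206 × 9.81 × tan 32.7°) = √(206 × 9.81 × 0.6420) = √1297 = 36.02 m/s.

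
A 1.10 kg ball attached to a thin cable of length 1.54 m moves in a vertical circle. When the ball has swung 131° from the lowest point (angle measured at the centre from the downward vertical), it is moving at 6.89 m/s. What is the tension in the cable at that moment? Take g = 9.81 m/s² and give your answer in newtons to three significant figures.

26.8 N

Take the radial direction toward the centre of the circle as positive. The component of the weight along the string toward the centre is −mg cos φ (φ measured from the bottom), so Newton's second law along the string gives T − mg cos φ = m v²/r.
cos 131° = -0.6561, so T = m(v²/r + g cos φ) = 1.10 × ((6.89)²/1.54 + 9.81 × -0.6561) = 1.10 × (30.83 + (-6.436)) = 1.10 × 24.39 = 26.83 N.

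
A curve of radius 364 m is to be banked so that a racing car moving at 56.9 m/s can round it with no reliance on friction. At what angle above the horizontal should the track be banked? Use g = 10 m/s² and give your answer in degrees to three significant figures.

For a frictionless banked turn: horizontally N sinθ = mv²/r and vertically N cosθ = mg.
Dividing: tanθ = v²/(r g) = (56.9)²/(364 × 10.0) = 3238/3640 = 0.8895.
θ = arctan(0.8895) = 41.65°.

41.7°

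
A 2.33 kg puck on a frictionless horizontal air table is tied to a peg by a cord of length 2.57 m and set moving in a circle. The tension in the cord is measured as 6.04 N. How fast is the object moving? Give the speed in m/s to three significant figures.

T = m v²/r ⇒ v = √(T r / m) = √(6.04 × 2.57 / 2.33) = √6.662 = 2.581 m/s.

2.58 m/s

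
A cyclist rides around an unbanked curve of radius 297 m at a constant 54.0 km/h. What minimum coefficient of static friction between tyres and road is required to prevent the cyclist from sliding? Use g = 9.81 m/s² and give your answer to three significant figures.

v = 54.0/3.6 = 15.00 m/s.
Friction provides the centripetal force: μ_s m g = m v²/r, so μ_s = v²/(g r) = (15.00)²/(9.81 × 297) = 225.0/2914 = 0.07722.

0.0772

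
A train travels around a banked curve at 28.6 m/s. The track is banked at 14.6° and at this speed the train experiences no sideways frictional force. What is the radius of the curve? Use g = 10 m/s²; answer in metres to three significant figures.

Frictionless banking: tanθ = v²/(rg), so r = v²/(g tanθ).
r = (28.6)²/(10.0 × tan 14.6°) = 818.0/(10.0 × 0.2605) = 818.0/2.605 = 314.0 m.

314 m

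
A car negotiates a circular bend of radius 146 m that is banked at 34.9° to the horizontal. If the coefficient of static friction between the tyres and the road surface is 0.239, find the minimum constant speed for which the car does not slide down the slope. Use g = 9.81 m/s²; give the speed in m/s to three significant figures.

At the minimum speed, friction acts up the slope at its limiting value f = μN. Radially (horizontal, toward centre): N sinθ − μN cosθ = mv²/r. Vertically: N cosθ + μN sinθ = mg.
Dividing: v² = r g (sinθ − μcosθ)/(cosθ + μsinθ).
sinθ − μcosθ = 0.5721 − 0.239×0.8202 = 0.3761; cosθ + μsinθ = 0.8202 + 0.239×0.5721 = 0.9569.
v² = 146 × 9.81 × 0.3761/0.9569 = 563.0 m²/s², so v = 23.73 m/s.

23.7 m/s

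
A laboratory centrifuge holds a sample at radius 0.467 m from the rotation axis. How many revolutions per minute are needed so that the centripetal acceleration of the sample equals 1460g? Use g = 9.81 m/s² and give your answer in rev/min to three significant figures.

Require ω²r = 1460g, so ω = √(1460 × 9.81/0.467) = 175.1 rad/s.
In rev/min: ω × 60/(2π) = 175.1 × 60/(2π) = 1672 rev/min.

1670 rev/min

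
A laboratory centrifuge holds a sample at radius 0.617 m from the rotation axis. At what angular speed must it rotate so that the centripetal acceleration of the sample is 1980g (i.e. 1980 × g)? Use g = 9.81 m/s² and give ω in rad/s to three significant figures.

Centripetal acceleration a_c = ω²r. Setting ω²r = 1980g:
ω = √(1980g / r) = √(1980 × 9.81 / 0.617) = √31480 = 177.4 rad/s.

177 rad/s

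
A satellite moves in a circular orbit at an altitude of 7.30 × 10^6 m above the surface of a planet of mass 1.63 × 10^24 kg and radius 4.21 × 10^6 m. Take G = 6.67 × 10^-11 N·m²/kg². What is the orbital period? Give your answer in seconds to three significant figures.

23500 s

r = R + h = 4.21 × 10^6 + 7.30 × 10^6 = 1.151 × 10^7 m. Gravity provides the centripetal force: G M m / r² = m v² / r ⇒ v = √(GM/r) = 3073 m/s.
T = 2πr/v = 2π × 1.151 × 10^7 / 3073 = 23530 s.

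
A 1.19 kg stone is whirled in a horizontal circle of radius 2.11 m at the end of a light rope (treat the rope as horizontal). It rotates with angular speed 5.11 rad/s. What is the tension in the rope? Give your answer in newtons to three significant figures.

65.6 N

v = ωr = 5.11 × 2.11 = 10.78 m/s.
The tension is the only horizontal force, so it supplies the full centripetal force: T = m v²/r = 1.19 × (10.78)²/2.11 = 1.19 × 116.3/2.11 = 65.56 N.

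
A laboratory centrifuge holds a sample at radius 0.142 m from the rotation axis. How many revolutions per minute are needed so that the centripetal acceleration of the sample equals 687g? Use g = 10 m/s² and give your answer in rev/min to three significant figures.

2100 rev/min

Require ω²r = 687g, so ω = √(687 × 10.0/0.142) = 220.0 rad/s.
In rev/min: ω × 60/(2π) = 220.0 × 60/(2π) = 2100 rev/min.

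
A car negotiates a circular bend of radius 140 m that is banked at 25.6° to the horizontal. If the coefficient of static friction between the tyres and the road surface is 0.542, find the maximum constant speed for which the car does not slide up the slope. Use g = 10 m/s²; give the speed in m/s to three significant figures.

At the maximum speed, friction acts down the slope at its limiting value f = μN. Radially (horizontal, toward centre): N sinθ + μN cosθ = mv²/r. Vertically: N cosθ − μN sinθ = mg.
Dividing: v² = r g (sinθ + μcosθ)/(cosθ − μsinθ).
sinθ + μcosθ = 0.4321 + 0.542×0.9018 = 0.9209; cosθ − μsinθ = 0.9018 − 0.542×0.4321 = 0.6676.
v² = 140 × 10.0 × 0.9209/0.6676 = 1931 m²/s², so v = 43.94 m/s.

43.9 m/s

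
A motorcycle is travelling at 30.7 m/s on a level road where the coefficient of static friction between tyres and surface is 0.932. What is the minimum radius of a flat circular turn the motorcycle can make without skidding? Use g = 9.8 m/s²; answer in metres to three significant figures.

103 m

At the limit, μ_s m g = m v²/r, so r_min = v²/(μ_s g) = (30.7)²/(0.932 × 9.8) = 942.5/9.134 = 103.2 m.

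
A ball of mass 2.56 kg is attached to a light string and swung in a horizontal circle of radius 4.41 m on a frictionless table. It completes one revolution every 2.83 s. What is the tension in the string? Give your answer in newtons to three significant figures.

v = 2πr/T = 2π × 4.41/2.83 = 9.791 m/s.
The tension is the only horizontal force, so it supplies the full centripetal force: T = m v²/r = 2.56 × (9.791)²/4.41 = 2.56 × 95.87/4.41 = 55.65 N.

55.7 N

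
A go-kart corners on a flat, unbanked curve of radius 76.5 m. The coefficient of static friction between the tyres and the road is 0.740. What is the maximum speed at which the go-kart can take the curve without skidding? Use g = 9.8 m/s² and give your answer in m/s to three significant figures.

23.6 m/s

The only inward force on a level bend is static friction, so at the limit f_s = μ_s N = μ_s m g = m v²/r.
Mass cancels: v_max = √(μ_s g r) = √(0.740 × 9.8 × 76.5) = √554.8 = 23.55 m/s.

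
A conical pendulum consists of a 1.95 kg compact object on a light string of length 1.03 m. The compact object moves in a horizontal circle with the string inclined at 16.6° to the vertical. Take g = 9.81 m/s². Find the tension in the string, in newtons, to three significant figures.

20.0 N

Vertically the bob has no acceleration, so T cosθ = mg.
T = mg/cosθ = 1.95 × 9.81 / cos 16.6° = 19.13/0.9583 = 19.96 N.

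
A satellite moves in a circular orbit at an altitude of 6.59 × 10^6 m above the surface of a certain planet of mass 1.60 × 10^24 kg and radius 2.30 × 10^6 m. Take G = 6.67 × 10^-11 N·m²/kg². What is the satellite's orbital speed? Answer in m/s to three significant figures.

3460 m/s

Orbital radius r = R + h = 2.30 × 10^6 + 6.59 × 10^6 = 8.890 × 10^6 m.
Gravity supplies the centripetal force: G M m / r² = m v² / r, so v = √(GM/r).
v = √(6.67 × 10^-11 × 1.60 × 10^24 / 8.890 × 10^6) = √(1.200 × 10^7) = 3465 m/s.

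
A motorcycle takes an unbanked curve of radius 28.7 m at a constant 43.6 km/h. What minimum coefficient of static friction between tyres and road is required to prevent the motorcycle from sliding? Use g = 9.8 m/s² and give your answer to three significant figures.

v = 43.6/3.6 = 12.11 m/s.
Friction provides the centripetal force: μ_s m g = m v²/r, so μ_s = v²/(g r) = (12.11)²/(9.8 × 28.7) = 146.7/281.3 = 0.5215.

0.522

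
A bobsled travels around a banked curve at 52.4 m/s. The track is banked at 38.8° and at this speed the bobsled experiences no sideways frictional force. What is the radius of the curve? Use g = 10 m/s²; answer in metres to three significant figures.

342 m

Frictionless banking: tanθ = v²/(rg), so r = v²/(g tanθ).
r = (52.4)²/(10.0 × tan 38.8°) = 2746/(10.0 × 0.8040) = 2746/8.040 = 341.5 m.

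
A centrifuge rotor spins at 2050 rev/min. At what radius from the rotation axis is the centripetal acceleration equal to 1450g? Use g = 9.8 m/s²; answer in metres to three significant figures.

ω = 2050 rev/min × 2π/60 = 214.7 rad/s.
a_c = ω²r = 1450g ⇒ r = 1450 × 9.8 / (214.7)² = 14210/46090 = 0.3083 m.

0.308 m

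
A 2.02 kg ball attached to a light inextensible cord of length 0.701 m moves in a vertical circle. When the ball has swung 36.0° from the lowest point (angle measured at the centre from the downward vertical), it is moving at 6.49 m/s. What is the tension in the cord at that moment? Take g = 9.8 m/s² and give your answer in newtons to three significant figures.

137 N

Take the radial direction toward the centre of the circle as positive. The component of the weight along the string toward the centre is −mg cos φ (φ measured from the bottom), so Newton's second law along the string gives T − mg cos φ = m v²/r.
cos 36.0° = 0.8090, so T = m(v²/r + g cos φ) = 2.02 × ((6.49)²/0.701 + 9.8 × 0.8090) = 2.02 × (60.09 + (7.928)) = 2.02 × 68.01 = 137.4 N.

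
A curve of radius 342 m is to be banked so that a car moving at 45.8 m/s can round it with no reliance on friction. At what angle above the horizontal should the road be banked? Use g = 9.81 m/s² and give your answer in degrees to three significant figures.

32.0°

With no friction, the horizontal component of the normal force provides the centripetal force: N sinθ = mv²/r, while N cosθ = mg vertically.
Dividing: tanθ = v²/(r g) = (45.8)²/(342 × 9.81) = 2098/3355 = 0.6252.
θ = arctan(0.6252) = 32.01°.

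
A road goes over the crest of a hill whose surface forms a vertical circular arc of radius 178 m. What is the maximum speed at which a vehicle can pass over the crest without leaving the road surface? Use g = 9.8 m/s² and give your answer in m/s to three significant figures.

At the crest the centre of the circle is below the vehicle, so the net downward (centripetal) force is mg − N = mv²/r.
The vehicle leaves the road when N → 0, giving v_max = √(g r) = √(9.8 × 178) = 41.77 m/s.

41.8 m/s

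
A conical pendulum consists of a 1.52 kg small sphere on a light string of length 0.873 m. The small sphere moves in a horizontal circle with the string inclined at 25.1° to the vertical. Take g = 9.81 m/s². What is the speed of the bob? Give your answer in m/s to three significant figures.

1.30 m/s

The radius of the circle is r = L sinθ = 0.873 × sin 25.1° = 0.3703 m.
Horizontally T sinθ = mv²/r and vertically T cosθ = mg, so tanθ = v²/(rg).
v = √(r g tanθ) = √(0.3703 × 9.81 × 0.4684) = √1.702 = 1.305 m/s.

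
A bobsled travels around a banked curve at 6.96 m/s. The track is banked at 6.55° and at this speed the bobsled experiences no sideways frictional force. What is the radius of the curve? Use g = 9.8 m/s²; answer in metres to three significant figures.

43.1 m

Frictionless banking: tanθ = v²/(rg), so r = v²/(g tanθ).
r = (6.96)²/(9.8 × tan 6.55°) = 48.44/(9.8 × 0.1148) = 48.44/1.125 = 43.05 m.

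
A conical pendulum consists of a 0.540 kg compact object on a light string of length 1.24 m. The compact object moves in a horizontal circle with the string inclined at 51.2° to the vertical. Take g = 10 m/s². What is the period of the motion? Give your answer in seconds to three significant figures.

1.75 s

r = L sinθ = 0.9664 m. From T sinθ = mω²r and T cosθ = mg: tanθ = ω²r/g, so ω² = g tanθ / r = g/(L cosθ).
ω = √(g/(L cosθ)) = √(10.0/(1.24 × 0.6266)) = √12.87 = 3.588 rad/s.
Period = 2π/ω = 1.751 s.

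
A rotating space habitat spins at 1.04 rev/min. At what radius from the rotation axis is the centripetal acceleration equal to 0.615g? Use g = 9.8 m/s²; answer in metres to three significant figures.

508 m

ω = 1.04 rev/min × 2π/60 = 0.1089 rad/s.
a_c = ω²r = 0.615g ⇒ r = 0.615 × 9.8 / (0.1089)² = 6.027/0.01186 = 508.1 m.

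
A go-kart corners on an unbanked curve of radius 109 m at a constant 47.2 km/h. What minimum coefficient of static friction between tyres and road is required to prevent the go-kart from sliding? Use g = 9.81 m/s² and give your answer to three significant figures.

v = 47.2/3.6 = 13.11 m/s.
Friction provides the centripetal force: μ_s m g = m v²/r, so μ_s = v²/(g r) = (13.11)²/(9.81 × 109) = 171.9/1069 = 0.1608.

0.161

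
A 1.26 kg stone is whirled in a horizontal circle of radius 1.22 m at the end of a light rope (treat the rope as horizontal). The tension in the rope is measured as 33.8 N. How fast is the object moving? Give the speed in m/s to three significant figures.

T = m v²/r ⇒ v = √(T r / m) = √(33.8 × 1.22 / 1.26) = √32.73 = 5.721 m/s.

5.72 m/s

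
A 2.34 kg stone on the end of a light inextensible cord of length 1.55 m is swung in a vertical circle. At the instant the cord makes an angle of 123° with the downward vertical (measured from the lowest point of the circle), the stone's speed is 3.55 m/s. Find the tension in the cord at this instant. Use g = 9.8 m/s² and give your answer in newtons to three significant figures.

6.54 N

Take the radial direction toward the centre of the circle as positive. The component of the weight along the string toward the centre is −mg cos φ (φ measured from the bottom), so Newton's second law along the string gives T − mg cos φ = m v²/r.
cos 123° = -0.5446, so T = m(v²/r + g cos φ) = 2.34 × ((3.55)²/1.55 + 9.8 × -0.5446) = 2.34 × (8.131 + (-5.337)) = 2.34 × 2.793 = 6.536 N.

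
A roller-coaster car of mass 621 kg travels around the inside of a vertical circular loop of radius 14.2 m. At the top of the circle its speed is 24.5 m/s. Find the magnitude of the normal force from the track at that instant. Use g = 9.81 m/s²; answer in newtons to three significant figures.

20200 N

At the top, both N and the weight mg point inward (toward the centre), so N + mg = mv²/r.
N = m(v²/r − g) = 621 × ((24.5)²/14.2 − 9.81) = 621 × (42.27 − 9.81) = 621 × 32.46 = 20160 N.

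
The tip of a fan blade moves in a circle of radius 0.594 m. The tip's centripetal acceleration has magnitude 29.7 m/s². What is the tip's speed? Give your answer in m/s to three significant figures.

a_c = v²/r ⇒ v = √(a_c · r) = √(29.7 × 0.594) = √17.64 = 4.200 m/s.

4.20 m/s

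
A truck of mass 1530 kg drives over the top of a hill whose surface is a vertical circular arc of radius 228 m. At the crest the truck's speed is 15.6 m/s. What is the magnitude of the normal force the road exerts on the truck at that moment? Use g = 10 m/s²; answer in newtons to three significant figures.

At the crest the centripetal acceleration points downward (toward the centre of the arc), so mg − N = mv²/r.
N = m(g − v²/r) = 1530 × (10.0 − (15.6)²/228) = 1530 × (10.0 − 1.067) = 1530 × 8.933 = 13670 N.

13700 N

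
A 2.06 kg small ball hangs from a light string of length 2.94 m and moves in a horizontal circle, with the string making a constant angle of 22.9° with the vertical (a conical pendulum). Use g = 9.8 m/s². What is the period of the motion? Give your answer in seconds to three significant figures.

r = L sinθ = 1.144 m. From T sinθ = mω²r and T cosθ = mg: tanθ = ω²r/g, so ω² = g tanθ / r = g/(L cosθ).
ω = √(g/(L cosθ)) = √(9.8/(2.94 × 0.9212)) = √3.619 = 1.902 rad/s.
Period = 2π/ω = 3.303 s.

3.30 s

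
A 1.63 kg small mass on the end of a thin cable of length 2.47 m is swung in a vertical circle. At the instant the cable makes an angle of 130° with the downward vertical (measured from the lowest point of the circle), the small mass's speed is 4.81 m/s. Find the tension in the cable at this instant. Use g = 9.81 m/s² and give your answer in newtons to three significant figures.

Take the radial direction toward the centre of the circle as positive. The component of the weight along the string toward the centre is −mg cos φ (φ measured from the bottom), so Newton's second law along the string gives T − mg cos φ = m v²/r.
cos 130° = -0.6428, so T = m(v²/r + g cos φ) = 1.63 × ((4.81)²/2.47 + 9.81 × -0.6428) = 1.63 × (9.367 + (-6.306)) = 1.63 × 3.061 = 4.990 N.

4.99 N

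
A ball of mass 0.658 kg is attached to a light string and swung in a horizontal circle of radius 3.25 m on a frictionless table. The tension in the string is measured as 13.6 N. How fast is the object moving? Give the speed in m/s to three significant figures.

8.20 m/s

T = m v²/r ⇒ v = √(T r / m) = √(13.6 × 3.25 / 0.658) = √67.17 = 8.196 m/s.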